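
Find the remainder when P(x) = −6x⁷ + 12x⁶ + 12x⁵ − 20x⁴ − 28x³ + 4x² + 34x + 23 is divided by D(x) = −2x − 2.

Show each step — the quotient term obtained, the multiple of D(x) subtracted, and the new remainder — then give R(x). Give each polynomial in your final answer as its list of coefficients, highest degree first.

R = [7]

Step 1: lead(−6x⁷ + 12x⁶ + 12x⁵ − 20x⁴ − 28x³ + 4x² + 34x + 23) ÷ lead(D) = −6x⁷ ÷ −2x = 3x⁶. Subtract (3x⁶)·D = −6x⁷ − 6x⁶. Remainder: 18x⁶ + 12x⁵ − 20x⁴ − 28x³ + 4x² + 34x + 23.
Step 2: lead(18x⁶ + 12x⁵ − 20x⁴ − 28x³ + 4x² + 34x + 23) ÷ lead(D) = 18x⁶ ÷ −2x = −9x⁵. Subtract (−9x⁵)·D = 18x⁶ + 18x⁵. Remainder: −6x⁵ − 20x⁴ − 28x³ + 4x² + 34x + 23.
Step 3: lead(−6x⁵ − 20x⁴ − 28x³ + 4x² + 34x + 23) ÷ lead(D) = −6x⁵ ÷ −2x = 3x⁴. Subtract (3x⁴)·D = −6x⁵ − 6x⁴. Remainder: −14x⁴ − 28x³ + 4x² + 34x + 23.
Step 4: lead(−14x⁴ − 28x³ + 4x² + 34x + 23) ÷ lead(D) = −14x⁴ ÷ −2x = 7x³. Subtract (7x³)·D = −14x⁴ − 14x³. Remainder: −14x³ + 4x² + 34x + 23.
Step 5: lead(−14x³ + 4x² + 34x + 23) ÷ lead(D) = −14x³ ÷ −2x = 7x². Subtract (7x²)·D = −14x³ − 14x². Remainder: 18x² + 34x + 23.
Step 6: lead(18x² + 34x + 23) ÷ lead(D) = 18x² ÷ −2x = −9x. Subtract (−9x)·D = 18x² + 18x. Remainder: 16x + 23.
Step 7: lead(16x + 23) ÷ lead(D) = 16x ÷ −2x = −8. Subtract (−8)·D = 16x + 16. Remainder: 7.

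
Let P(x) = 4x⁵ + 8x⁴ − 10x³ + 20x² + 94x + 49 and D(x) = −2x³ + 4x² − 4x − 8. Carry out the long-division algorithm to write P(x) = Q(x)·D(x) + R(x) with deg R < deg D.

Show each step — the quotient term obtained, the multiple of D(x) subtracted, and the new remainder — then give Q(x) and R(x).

Step 1: lead(4x⁵ + 8x⁴ − 10x³ + 20x² + 94x + 49) ÷ lead(D) = 4x⁵ ÷ −2x³ = −2x². Subtract (−2x²)·D = 4x⁵ − 8x⁴ + 8x³ + 16x². Remainder: 16x⁴ − 18x³ + 4x² + 94x + 49.
Step 2: lead(16x⁴ − 18x³ + 4x² + 94x + 49) ÷ lead(D) = 16x⁴ ÷ −2x³ = −8x. Subtract (−8x)·D = 16x⁴ − 32x³ + 32x² + 64x. Remainder: 14x³ − 28x² + 30x + 49.
Step 3: lead(14x³ − 28x² + 30x + 49) ÷ lead(D) = 14x³ ÷ −2x³ = −7. Subtract (−7)·D = 14x³ − 28x² + 28x + 56. Remainder: 2x − 7.

Q(x) = −2x² − 8x − 7; R(x) = 2x − 7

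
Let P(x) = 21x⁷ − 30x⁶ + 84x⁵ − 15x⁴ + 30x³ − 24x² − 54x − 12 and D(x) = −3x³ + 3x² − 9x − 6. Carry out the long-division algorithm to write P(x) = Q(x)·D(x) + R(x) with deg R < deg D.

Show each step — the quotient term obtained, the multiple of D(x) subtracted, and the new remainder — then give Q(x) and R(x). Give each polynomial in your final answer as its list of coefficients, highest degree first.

Q = [-7, 3, -4, 6, 2]; R = [0]

Step 1: lead(21x⁷ − 30x⁶ + 84x⁵ − 15x⁴ + 30x³ − 24x² − 54x − 12) ÷ lead(D) = 21x⁷ ÷ −3x³ = −7x⁴. Subtract (−7x⁴)·D = 21x⁷ − 21x⁶ + 63x⁵ + 42x⁴. Remainder: −9x⁶ + 21x⁵ − 57x⁴ + 30x³ − 24x² − 54x − 12.
Step 2: lead(−9x⁶ + 21x⁵ − 57x⁴ + 30x³ − 24x² − 54x − 12) ÷ lead(D) = −9x⁶ ÷ −3x³ = 3x³. Subtract (3x³)·D = −9x⁶ + 9x⁵ − 27x⁴ − 18x³. Remainder: 12x⁵ − 30x⁴ + 48x³ − 24x² − 54x − 12.
Step 3: lead(12x⁵ − 30x⁴ + 48x³ − 24x² − 54x − 12) ÷ lead(D) = 12x⁵ ÷ −3x³ = −4x². Subtract (−4x²)·D = 12x⁵ − 12x⁴ + 36x³ + 24x². Remainder: −18x⁴ + 12x³ − 48x² − 54x − 12.
Step 4: lead(−18x⁴ + 12x³ − 48x² − 54x − 12) ÷ lead(D) = −18x⁴ ÷ −3x³ = 6x. Subtract (6x)·D = −18x⁴ + 18x³ − 54x² − 36x. Remainder: −6x³ + 6x² − 18x − 12.
Step 5: lead(−6x³ + 6x² − 18x − 12) ÷ lead(D) = −6x³ ÷ −3x³ = 2. Subtract (2)·D = −6x³ + 6x² − 18x − 12. Remainder: 0.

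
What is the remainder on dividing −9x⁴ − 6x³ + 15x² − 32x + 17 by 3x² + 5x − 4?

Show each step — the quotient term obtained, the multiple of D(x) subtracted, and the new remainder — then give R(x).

R(x) = 1

Step 1: lead(−9x⁴ − 6x³ + 15x² − 32x + 17) ÷ lead(D) = −9x⁴ ÷ 3x² = −3x². Subtract (−3x²)·D = −9x⁴ − 15x³ + 12x². Remainder: 9x³ + 3x² − 32x + 17.
Step 2: lead(9x³ + 3x² − 32x + 17) ÷ lead(D) = 9x³ ÷ 3x² = 3x. Subtract (3x)·D = 9x³ + 15x² − 12x. Remainder: −12x² − 20x + 17.
Step 3: lead(−12x² − 20x + 17) ÷ lead(D) = −12x² ÷ 3x² = −4. Subtract (−4)·D = −12x² − 20x + 16. Remainder: 1.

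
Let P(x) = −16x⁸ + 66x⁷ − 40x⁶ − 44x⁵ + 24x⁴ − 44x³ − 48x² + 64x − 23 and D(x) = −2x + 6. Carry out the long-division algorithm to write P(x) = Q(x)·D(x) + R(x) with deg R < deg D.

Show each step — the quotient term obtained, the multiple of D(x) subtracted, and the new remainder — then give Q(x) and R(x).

Q(x) = 8x⁷ − 9x⁶ − 7x⁵ + x⁴ − 9x³ − 5x² + 9x − 5; R(x) = 7

Step 1: lead(−16x⁸ + 66x⁷ − 40x⁶ − 44x⁵ + 24x⁴ − 44x³ − 48x² + 64x − 23) ÷ lead(D) = −16x⁸ ÷ −2x = 8x⁷. Subtract (8x⁷)·D = −16x⁸ + 48x⁷. Remainder: 18x⁷ − 40x⁶ − 44x⁵ + 24x⁴ − 44x³ − 48x² + 64x − 23.
Step 2: lead(18x⁷ − 40x⁶ − 44x⁵ + 24x⁴ − 44x³ − 48x² + 64x − 23) ÷ lead(D) = 18x⁷ ÷ −2x = −9x⁶. Subtract (−9x⁶)·D = 18x⁷ − 54x⁶. Remainder: 14x⁶ − 44x⁵ + 24x⁴ − 44x³ − 48x² + 64x − 23.
Step 3: lead(14x⁶ − 44x⁵ + 24x⁴ − 44x³ − 48x² + 64x − 23) ÷ lead(D) = 14x⁶ ÷ −2x = −7x⁵. Subtract (−7x⁵)·D = 14x⁶ − 42x⁵. Remainder: −2x⁵ + 24x⁴ − 44x³ − 48x² + 64x − 23.
Step 4: lead(−2x⁵ + 24x⁴ − 44x³ − 48x² + 64x − 23) ÷ lead(D) = −2x⁵ ÷ −2x = x⁴. Subtract (x⁴)·D = −2x⁵ + 6x⁴. Remainder: 18x⁴ − 44x³ − 48x² + 64x − 23.
Step 5: lead(18x⁴ − 44x³ − 48x² + 64x − 23) ÷ lead(D) = 18x⁴ ÷ −2x = −9x³. Subtract (−9x³)·D = 18x⁴ − 54x³. Remainder: 10x³ − 48x² + 64x − 23.
Step 6: lead(10x³ − 48x² + 64x − 23) ÷ lead(D) = 10x³ ÷ −2x = −5x². Subtract (−5x²)·D = 10x³ − 30x². Remainder: −18x² + 64x − 23.
Step 7: lead(−18x² + 64x − 23) ÷ lead(D) = −18x² ÷ −2x = 9x. Subtract (9x)·D = −18x² + 54x. Remainder: 10x − 23.
Step 8: lead(10x − 23) ÷ lead(D) = 10x ÷ −2x = −5. Subtract (−5)·D = 10x − 30. Remainder: 7.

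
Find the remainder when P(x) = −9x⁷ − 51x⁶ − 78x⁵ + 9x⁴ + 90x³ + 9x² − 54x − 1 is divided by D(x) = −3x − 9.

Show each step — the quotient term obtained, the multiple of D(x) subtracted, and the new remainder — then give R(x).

R(x) = −1

Step 1: lead(−9x⁷ − 51x⁶ − 78x⁵ + 9x⁴ + 90x³ + 9x² − 54x − 1) ÷ lead(D) = −9x⁷ ÷ −3x = 3x⁶. Subtract (3x⁶)·D = −9x⁷ − 27x⁶. Remainder: −24x⁶ − 78x⁵ + 9x⁴ + 90x³ + 9x² − 54x − 1.
Step 2: lead(−24x⁶ − 78x⁵ + 9x⁴ + 90x³ + 9x² − 54x − 1) ÷ lead(D) = −24x⁶ ÷ −3x = 8x⁵. Subtract (8x⁵)·D = −24x⁶ − 72x⁵. Remainder: −6x⁵ + 9x⁴ + 90x³ + 9x² − 54x − 1.
Step 3: lead(−6x⁵ + 9x⁴ + 90x³ + 9x² − 54x − 1) ÷ lead(D) = −6x⁵ ÷ −3x = 2x⁴. Subtract (2x⁴)·D = −6x⁵ − 18x⁴. Remainder: 27x⁴ + 90x³ + 9x² − 54x − 1.
Step 4: lead(27x⁴ + 90x³ + 9x² − 54x − 1) ÷ lead(D) = 27x⁴ ÷ −3x = −9x³. Subtract (−9x³)·D = 27x⁴ + 81x³. Remainder: 9x³ + 9x² − 54x − 1.
Step 5: lead(9x³ + 9x² − 54x − 1) ÷ lead(D) = 9x³ ÷ −3x = −3x². Subtract (−3x²)·D = 9x³ + 27x². Remainder: −18x² − 54x − 1.
Step 6: lead(−18x² − 54x − 1) ÷ lead(D) = −18x² ÷ −3x = 6x. Subtract (6x)·D = −18x² − 54x. Remainder: −1.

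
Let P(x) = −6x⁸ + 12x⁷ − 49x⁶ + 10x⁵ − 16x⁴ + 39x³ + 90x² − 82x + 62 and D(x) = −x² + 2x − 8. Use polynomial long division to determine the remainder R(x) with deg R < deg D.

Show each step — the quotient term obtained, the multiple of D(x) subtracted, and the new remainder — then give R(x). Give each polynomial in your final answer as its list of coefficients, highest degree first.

R = [6, -2]

Step 1: lead(−6x⁸ + 12x⁷ − 49x⁶ + 10x⁵ − 16x⁴ + 39x³ + 90x² − 82x + 62) ÷ lead(D) = −6x⁸ ÷ −x² = 6x⁶. Subtract (6x⁶)·D = −6x⁸ + 12x⁷ − 48x⁶. Remainder: −x⁶ + 10x⁵ − 16x⁴ + 39x³ + 90x² − 82x + 62.
Step 2: lead(−x⁶ + 10x⁵ − 16x⁴ + 39x³ + 90x² − 82x + 62) ÷ lead(D) = −x⁶ ÷ −x² = x⁴. Subtract (x⁴)·D = −x⁶ + 2x⁵ − 8x⁴. Remainder: 8x⁵ − 8x⁴ + 39x³ + 90x² − 82x + 62.
Step 3: lead(8x⁵ − 8x⁴ + 39x³ + 90x² − 82x + 62) ÷ lead(D) = 8x⁵ ÷ −x² = −8x³. Subtract (−8x³)·D = 8x⁵ − 16x⁴ + 64x³. Remainder: 8x⁴ − 25x³ + 90x² − 82x + 62.
Step 4: lead(8x⁴ − 25x³ + 90x² − 82x + 62) ÷ lead(D) = 8x⁴ ÷ −x² = −8x². Subtract (−8x²)·D = 8x⁴ − 16x³ + 64x². Remainder: −9x³ + 26x² − 82x + 62.
Step 5: lead(−9x³ + 26x² − 82x + 62) ÷ lead(D) = −9x³ ÷ −x² = 9x. Subtract (9x)·D = −9x³ + 18x² − 72x. Remainder: 8x² − 10x + 62.
Step 6: lead(8x² − 10x + 62) ÷ lead(D) = 8x² ÷ −x² = −8. Subtract (−8)·D = 8x² − 16x + 64. Remainder: 6x − 2.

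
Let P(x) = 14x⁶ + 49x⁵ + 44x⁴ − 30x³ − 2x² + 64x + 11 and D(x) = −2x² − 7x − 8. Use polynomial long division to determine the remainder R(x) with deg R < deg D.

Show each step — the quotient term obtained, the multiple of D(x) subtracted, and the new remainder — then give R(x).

R(x) = 2x − 5

Step 1: lead(14x⁶ + 49x⁵ + 44x⁴ − 30x³ − 2x² + 64x + 11) ÷ lead(D) = 14x⁶ ÷ −2x² = −7x⁴. Subtract (−7x⁴)·D = 14x⁶ + 49x⁵ + 56x⁴. Remainder: −12x⁴ − 30x³ − 2x² + 64x + 11.
Step 2: lead(−12x⁴ − 30x³ − 2x² + 64x + 11) ÷ lead(D) = −12x⁴ ÷ −2x² = 6x². Subtract (6x²)·D = −12x⁴ − 42x³ − 48x². Remainder: 12x³ + 46x² + 64x + 11.
Step 3: lead(12x³ + 46x² + 64x + 11) ÷ lead(D) = 12x³ ÷ −2x² = −6x. Subtract (−6x)·D = 12x³ + 42x² + 48x. Remainder: 4x² + 16x + 11.
Step 4: lead(4x² + 16x + 11) ÷ lead(D) = 4x² ÷ −2x² = −2. Subtract (−2)·D = 4x² + 14x + 16. Remainder: 2x − 5.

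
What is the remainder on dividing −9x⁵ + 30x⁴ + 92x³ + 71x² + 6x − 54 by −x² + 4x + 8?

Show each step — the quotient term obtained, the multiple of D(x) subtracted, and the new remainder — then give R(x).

Step 1: lead(−9x⁵ + 30x⁴ + 92x³ + 71x² + 6x − 54) ÷ lead(D) = −9x⁵ ÷ −x² = 9x³. Subtract (9x³)·D = −9x⁵ + 36x⁴ + 72x³. Remainder: −6x⁴ + 20x³ + 71x² + 6x − 54.
Step 2: lead(−6x⁴ + 20x³ + 71x² + 6x − 54) ÷ lead(D) = −6x⁴ ÷ −x² = 6x². Subtract (6x²)·D = −6x⁴ + 24x³ + 48x². Remainder: −4x³ + 23x² + 6x − 54.
Step 3: lead(−4x³ + 23x² + 6x − 54) ÷ lead(D) = −4x³ ÷ −x² = 4x. Subtract (4x)·D = −4x³ + 16x² + 32x. Remainder: 7x² − 26x − 54.
Step 4: lead(7x² − 26x − 54) ÷ lead(D) = 7x² ÷ −x² = −7. Subtract (−7)·D = 7x² − 28x − 56. Remainder: 2x + 2.

R(x) = 2x + 2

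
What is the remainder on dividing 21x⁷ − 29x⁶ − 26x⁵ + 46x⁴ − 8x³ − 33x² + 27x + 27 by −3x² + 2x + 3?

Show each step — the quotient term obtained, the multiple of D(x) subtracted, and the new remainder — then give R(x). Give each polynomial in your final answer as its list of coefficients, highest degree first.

Step 1: lead(21x⁷ − 29x⁶ − 26x⁵ + 46x⁴ − 8x³ − 33x² + 27x + 27) ÷ lead(D) = 21x⁷ ÷ −3x² = −7x⁵. Subtract (−7x⁵)·D = 21x⁷ − 14x⁶ − 21x⁵. Remainder: −15x⁶ − 5x⁵ + 46x⁴ − 8x³ − 33x² + 27x + 27.
Step 2: lead(−15x⁶ − 5x⁵ + 46x⁴ − 8x³ − 33x² + 27x + 27) ÷ lead(D) = −15x⁶ ÷ −3x² = 5x⁴. Subtract (5x⁴)·D = −15x⁶ + 10x⁵ + 15x⁴. Remainder: −15x⁵ + 31x⁴ − 8x³ − 33x² + 27x + 27.
Step 3: lead(−15x⁵ + 31x⁴ − 8x³ − 33x² + 27x + 27) ÷ lead(D) = −15x⁵ ÷ −3x² = 5x³. Subtract (5x³)·D = −15x⁵ + 10x⁴ + 15x³. Remainder: 21x⁴ − 23x³ − 33x² + 27x + 27.
Step 4: lead(21x⁴ − 23x³ − 33x² + 27x + 27) ÷ lead(D) = 21x⁴ ÷ −3x² = −7x². Subtract (−7x²)·D = 21x⁴ − 14x³ − 21x². Remainder: −9x³ − 12x² + 27x + 27.
Step 5: lead(−9x³ − 12x² + 27x + 27) ÷ lead(D) = −9x³ ÷ −3x² = 3x. Subtract (3x)·D = −9x³ + 6x² + 9x. Remainder: −18x² + 18x + 27.
Step 6: lead(−18x² + 18x + 27) ÷ lead(D) = −18x² ÷ −3x² = 6. Subtract (6)·D = −18x² + 12x + 18. Remainder: 6x + 9.

R = [6, 9]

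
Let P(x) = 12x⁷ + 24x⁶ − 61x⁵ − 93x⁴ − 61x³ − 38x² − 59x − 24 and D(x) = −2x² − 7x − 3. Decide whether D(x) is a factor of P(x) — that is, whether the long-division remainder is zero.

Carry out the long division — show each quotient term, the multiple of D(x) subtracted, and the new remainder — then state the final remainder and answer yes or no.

R(x) = 0, so D(x) is a factor of P(x). yes

Step 1: lead(12x⁷ + 24x⁶ − 61x⁵ − 93x⁴ − 61x³ − 38x² − 59x − 24) ÷ lead(D) = 12x⁷ ÷ −2x² = −6x⁵. Subtract (−6x⁵)·D = 12x⁷ + 42x⁶ + 18x⁵. Remainder: −18x⁶ − 79x⁵ − 93x⁴ − 61x³ − 38x² − 59x − 24.
Step 2: lead(−18x⁶ − 79x⁵ − 93x⁴ − 61x³ − 38x² − 59x − 24) ÷ lead(D) = −18x⁶ ÷ −2x² = 9x⁴. Subtract (9x⁴)·D = −18x⁶ − 63x⁵ − 27x⁴. Remainder: −16x⁵ − 66x⁴ − 61x³ − 38x² − 59x − 24.
Step 3: lead(−16x⁵ − 66x⁴ − 61x³ − 38x² − 59x − 24) ÷ lead(D) = −16x⁵ ÷ −2x² = 8x³. Subtract (8x³)·D = −16x⁵ − 56x⁴ − 24x³. Remainder: −10x⁴ − 37x³ − 38x² − 59x − 24.
Step 4: lead(−10x⁴ − 37x³ − 38x² − 59x − 24) ÷ lead(D) = −10x⁴ ÷ −2x² = 5x². Subtract (5x²)·D = −10x⁴ − 35x³ − 15x². Remainder: −2x³ − 23x² − 59x − 24.
Step 5: lead(−2x³ − 23x² − 59x − 24) ÷ lead(D) = −2x³ ÷ −2x² = x. Subtract (x)·D = −2x³ − 7x² − 3x. Remainder: −16x² − 56x − 24.
Step 6: lead(−16x² − 56x − 24) ÷ lead(D) = −16x² ÷ −2x² = 8. Subtract (8)·D = −16x² − 56x − 24. Remainder: 0.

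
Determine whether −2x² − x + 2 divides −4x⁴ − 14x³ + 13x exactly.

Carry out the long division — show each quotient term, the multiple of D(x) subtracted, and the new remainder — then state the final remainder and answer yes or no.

R(x) = 2, so D(x) is not a factor of P(x). no

Step 1: lead(−4x⁴ − 14x³ + 13x) ÷ lead(D) = −4x⁴ ÷ −2x² = 2x². Subtract (2x²)·D = −4x⁴ − 2x³ + 4x². Remainder: −12x³ − 4x² + 13x.
Step 2: lead(−12x³ − 4x² + 13x) ÷ lead(D) = −12x³ ÷ −2x² = 6x. Subtract (6x)·D = −12x³ − 6x² + 12x. Remainder: 2x² + x.
Step 3: lead(2x² + x) ÷ lead(D) = 2x² ÷ −2x² = −1. Subtract (−1)·D = 2x² + x − 2. Remainder: 2.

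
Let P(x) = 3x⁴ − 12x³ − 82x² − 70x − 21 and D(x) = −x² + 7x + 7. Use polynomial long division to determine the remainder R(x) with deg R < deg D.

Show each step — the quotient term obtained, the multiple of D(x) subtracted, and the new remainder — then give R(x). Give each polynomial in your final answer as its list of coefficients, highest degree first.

Step 1: lead(3x⁴ − 12x³ − 82x² − 70x − 21) ÷ lead(D) = 3x⁴ ÷ −x² = −3x². Subtract (−3x²)·D = 3x⁴ − 21x³ − 21x². Remainder: 9x³ − 61x² − 70x − 21.
Step 2: lead(9x³ − 61x² − 70x − 21) ÷ lead(D) = 9x³ ÷ −x² = −9x. Subtract (−9x)·D = 9x³ − 63x² − 63x. Remainder: 2x² − 7x − 21.
Step 3: lead(2x² − 7x − 21) ÷ lead(D) = 2x² ÷ −x² = −2. Subtract (−2)·D = 2x² − 14x − 14. Remainder: 7x − 7.

R = [7, -7]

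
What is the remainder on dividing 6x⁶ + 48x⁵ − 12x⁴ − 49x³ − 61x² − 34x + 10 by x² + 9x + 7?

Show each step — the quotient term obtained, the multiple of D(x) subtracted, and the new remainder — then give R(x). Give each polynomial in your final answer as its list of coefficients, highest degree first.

Step 1: lead(6x⁶ + 48x⁵ − 12x⁴ − 49x³ − 61x² − 34x + 10) ÷ lead(D) = 6x⁶ ÷ x² = 6x⁴. Subtract (6x⁴)·D = 6x⁶ + 54x⁵ + 42x⁴. Remainder: −6x⁵ − 54x⁴ − 49x³ − 61x² − 34x + 10.
Step 2: lead(−6x⁵ − 54x⁴ − 49x³ − 61x² − 34x + 10) ÷ lead(D) = −6x⁵ ÷ x² = −6x³. Subtract (−6x³)·D = −6x⁵ − 54x⁴ − 42x³. Remainder: −7x³ − 61x² − 34x + 10.
Step 3: lead(−7x³ − 61x² − 34x + 10) ÷ lead(D) = −7x³ ÷ x² = −7x. Subtract (−7x)·D = −7x³ − 63x² − 49x. Remainder: 2x² + 15x + 10.
Step 4: lead(2x² + 15x + 10) ÷ lead(D) = 2x² ÷ x² = 2. Subtract (2)·D = 2x² + 18x + 14. Remainder: −3x − 4.

R = [-3, -4]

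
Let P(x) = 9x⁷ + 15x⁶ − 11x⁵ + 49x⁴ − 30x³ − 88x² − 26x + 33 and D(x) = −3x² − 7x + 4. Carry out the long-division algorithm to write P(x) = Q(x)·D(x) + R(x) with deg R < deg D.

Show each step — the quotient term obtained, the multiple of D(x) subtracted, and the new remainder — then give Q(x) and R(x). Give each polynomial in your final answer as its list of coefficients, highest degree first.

Step 1: lead(9x⁷ + 15x⁶ − 11x⁵ + 49x⁴ − 30x³ − 88x² − 26x + 33) ÷ lead(D) = 9x⁷ ÷ −3x² = −3x⁵. Subtract (−3x⁵)·D = 9x⁷ + 21x⁶ − 12x⁵. Remainder: −6x⁶ + x⁵ + 49x⁴ − 30x³ − 88x² − 26x + 33.
Step 2: lead(−6x⁶ + x⁵ + 49x⁴ − 30x³ − 88x² − 26x + 33) ÷ lead(D) = −6x⁶ ÷ −3x² = 2x⁴. Subtract (2x⁴)·D = −6x⁶ − 14x⁵ + 8x⁴. Remainder: 15x⁵ + 41x⁴ − 30x³ − 88x² − 26x + 33.
Step 3: lead(15x⁵ + 41x⁴ − 30x³ − 88x² − 26x + 33) ÷ lead(D) = 15x⁵ ÷ −3x² = −5x³. Subtract (−5x³)·D = 15x⁵ + 35x⁴ − 20x³. Remainder: 6x⁴ − 10x³ − 88x² − 26x + 33.
Step 4: lead(6x⁴ − 10x³ − 88x² − 26x + 33) ÷ lead(D) = 6x⁴ ÷ −3x² = −2x². Subtract (−2x²)·D = 6x⁴ + 14x³ − 8x². Remainder: −24x³ − 80x² − 26x + 33.
Step 5: lead(−24x³ − 80x² − 26x + 33) ÷ lead(D) = −24x³ ÷ −3x² = 8x. Subtract (8x)·D = −24x³ − 56x² + 32x. Remainder: −24x² − 58x + 33.
Step 6: lead(−24x² − 58x + 33) ÷ lead(D) = −24x² ÷ −3x² = 8. Subtract (8)·D = −24x² − 56x + 32. Remainder: −2x + 1.

Q = [-3, 2, -5, -2, 8, 8]; R = [-2, 1]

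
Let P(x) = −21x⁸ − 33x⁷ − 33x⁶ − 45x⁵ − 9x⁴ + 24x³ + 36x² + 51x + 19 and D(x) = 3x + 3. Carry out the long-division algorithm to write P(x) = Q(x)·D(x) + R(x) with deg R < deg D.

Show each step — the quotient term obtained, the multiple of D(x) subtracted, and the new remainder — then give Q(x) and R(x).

Q(x) = −7x⁷ − 4x⁶ − 7x⁵ − 8x⁴ + 5x³ + 3x² + 9x + 8; R(x) = −5

Step 1: lead(−21x⁸ − 33x⁷ − 33x⁶ − 45x⁵ − 9x⁴ + 24x³ + 36x² + 51x + 19) ÷ lead(D) = −21x⁸ ÷ 3x = −7x⁷. Subtract (−7x⁷)·D = −21x⁸ − 21x⁷. Remainder: −12x⁷ − 33x⁶ − 45x⁵ − 9x⁴ + 24x³ + 36x² + 51x + 19.
Step 2: lead(−12x⁷ − 33x⁶ − 45x⁵ − 9x⁴ + 24x³ + 36x² + 51x + 19) ÷ lead(D) = −12x⁷ ÷ 3x = −4x⁶. Subtract (−4x⁶)·D = −12x⁷ − 12x⁶. Remainder: −21x⁶ − 45x⁵ − 9x⁴ + 24x³ + 36x² + 51x + 19.
Step 3: lead(−21x⁶ − 45x⁵ − 9x⁴ + 24x³ + 36x² + 51x + 19) ÷ lead(D) = −21x⁶ ÷ 3x = −7x⁵. Subtract (−7x⁵)·D = −21x⁶ − 21x⁵. Remainder: −24x⁵ − 9x⁴ + 24x³ + 36x² + 51x + 19.
Step 4: lead(−24x⁵ − 9x⁴ + 24x³ + 36x² + 51x + 19) ÷ lead(D) = −24x⁵ ÷ 3x = −8x⁴. Subtract (−8x⁴)·D = −24x⁵ − 24x⁴. Remainder: 15x⁴ + 24x³ + 36x² + 51x + 19.
Step 5: lead(15x⁴ + 24x³ + 36x² + 51x + 19) ÷ lead(D) = 15x⁴ ÷ 3x = 5x³. Subtract (5x³)·D = 15x⁴ + 15x³. Remainder: 9x³ + 36x² + 51x + 19.
Step 6: lead(9x³ + 36x² + 51x + 19) ÷ lead(D) = 9x³ ÷ 3x = 3x². Subtract (3x²)·D = 9x³ + 9x². Remainder: 27x² + 51x + 19.
Step 7: lead(27x² + 51x + 19) ÷ lead(D) = 27x² ÷ 3x = 9x. Subtract (9x)·D = 27x² + 27x. Remainder: 24x + 19.
Step 8: lead(24x + 19) ÷ lead(D) = 24x ÷ 3x = 8. Subtract (8)·D = 24x + 24. Remainder: −5.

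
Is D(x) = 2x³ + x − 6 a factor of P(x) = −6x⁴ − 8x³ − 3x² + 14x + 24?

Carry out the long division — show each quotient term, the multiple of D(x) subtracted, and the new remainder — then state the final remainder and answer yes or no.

R(x) = 0, so D(x) is a factor of P(x). yes

Step 1: lead(−6x⁴ − 8x³ − 3x² + 14x + 24) ÷ lead(D) = −6x⁴ ÷ 2x³ = −3x. Subtract (−3x)·D = −6x⁴ − 3x² + 18x. Remainder: −8x³ − 4x + 24.
Step 2: lead(−8x³ − 4x + 24) ÷ lead(D) = −8x³ ÷ 2x³ = −4. Subtract (−4)·D = −8x³ − 4x + 24. Remainder: 0.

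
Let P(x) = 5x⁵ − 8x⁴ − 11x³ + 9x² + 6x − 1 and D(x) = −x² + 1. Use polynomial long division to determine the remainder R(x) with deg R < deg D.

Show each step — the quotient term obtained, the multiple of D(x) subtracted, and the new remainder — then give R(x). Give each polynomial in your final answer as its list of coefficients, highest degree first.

Step 1: lead(5x⁵ − 8x⁴ − 11x³ + 9x² + 6x − 1) ÷ lead(D) = 5x⁵ ÷ −x² = −5x³. Subtract (−5x³)·D = 5x⁵ − 5x³. Remainder: −8x⁴ − 6x³ + 9x² + 6x − 1.
Step 2: lead(−8x⁴ − 6x³ + 9x² + 6x − 1) ÷ lead(D) = −8x⁴ ÷ −x² = 8x². Subtract (8x²)·D = −8x⁴ + 8x². Remainder: −6x³ + x² + 6x − 1.
Step 3: lead(−6x³ + x² + 6x − 1) ÷ lead(D) = −6x³ ÷ −x² = 6x. Subtract (6x)·D = −6x³ + 6x. Remainder: x² − 1.
Step 4: lead(x² − 1) ÷ lead(D) = x² ÷ −x² = −1. Subtract (−1)·D = x² − 1. Remainder: 0.

R = [0]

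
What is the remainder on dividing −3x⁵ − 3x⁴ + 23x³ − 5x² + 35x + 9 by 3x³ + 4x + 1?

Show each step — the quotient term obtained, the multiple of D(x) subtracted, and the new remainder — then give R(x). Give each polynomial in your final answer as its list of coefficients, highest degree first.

R = [0]

Step 1: lead(−3x⁵ − 3x⁴ + 23x³ − 5x² + 35x + 9) ÷ lead(D) = −3x⁵ ÷ 3x³ = −x². Subtract (−x²)·D = −3x⁵ − 4x³ − x². Remainder: −3x⁴ + 27x³ − 4x² + 35x + 9.
Step 2: lead(−3x⁴ + 27x³ − 4x² + 35x + 9) ÷ lead(D) = −3x⁴ ÷ 3x³ = −x. Subtract (−x)·D = −3x⁴ − 4x² − x. Remainder: 27x³ + 36x + 9.
Step 3: lead(27x³ + 36x + 9) ÷ lead(D) = 27x³ ÷ 3x³ = 9. Subtract (9)·D = 27x³ + 36x + 9. Remainder: 0.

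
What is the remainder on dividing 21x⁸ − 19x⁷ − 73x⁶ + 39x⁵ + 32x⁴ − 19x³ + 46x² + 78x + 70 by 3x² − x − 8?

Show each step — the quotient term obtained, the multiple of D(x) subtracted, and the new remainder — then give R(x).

R(x) = −3x − 2

Step 1: lead(21x⁸ − 19x⁷ − 73x⁶ + 39x⁵ + 32x⁴ − 19x³ + 46x² + 78x + 70) ÷ lead(D) = 21x⁸ ÷ 3x² = 7x⁶. Subtract (7x⁶)·D = 21x⁸ − 7x⁷ − 56x⁶. Remainder: −12x⁷ − 17x⁶ + 39x⁵ + 32x⁴ − 19x³ + 46x² + 78x + 70.
Step 2: lead(−12x⁷ − 17x⁶ + 39x⁵ + 32x⁴ − 19x³ + 46x² + 78x + 70) ÷ lead(D) = −12x⁷ ÷ 3x² = −4x⁵. Subtract (−4x⁵)·D = −12x⁷ + 4x⁶ + 32x⁵. Remainder: −21x⁶ + 7x⁵ + 32x⁴ − 19x³ + 46x² + 78x + 70.
Step 3: lead(−21x⁶ + 7x⁵ + 32x⁴ − 19x³ + 46x² + 78x + 70) ÷ lead(D) = −21x⁶ ÷ 3x² = −7x⁴. Subtract (−7x⁴)·D = −21x⁶ + 7x⁵ + 56x⁴. Remainder: −24x⁴ − 19x³ + 46x² + 78x + 70.
Step 4: lead(−24x⁴ − 19x³ + 46x² + 78x + 70) ÷ lead(D) = −24x⁴ ÷ 3x² = −8x². Subtract (−8x²)·D = −24x⁴ + 8x³ + 64x². Remainder: −27x³ − 18x² + 78x + 70.
Step 5: lead(−27x³ − 18x² + 78x + 70) ÷ lead(D) = −27x³ ÷ 3x² = −9x. Subtract (−9x)·D = −27x³ + 9x² + 72x. Remainder: −27x² + 6x + 70.
Step 6: lead(−27x² + 6x + 70) ÷ lead(D) = −27x² ÷ 3x² = −9. Subtract (−9)·D = −27x² + 9x + 72. Remainder: −3x − 2.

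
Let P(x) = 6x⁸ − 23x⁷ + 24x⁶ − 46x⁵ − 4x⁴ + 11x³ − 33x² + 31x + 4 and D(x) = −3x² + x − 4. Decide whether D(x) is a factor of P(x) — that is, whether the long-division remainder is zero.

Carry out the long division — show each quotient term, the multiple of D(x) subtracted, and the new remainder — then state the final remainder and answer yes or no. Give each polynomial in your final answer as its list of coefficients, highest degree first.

R = [0], so D(x) is a factor of P(x). yes

Step 1: lead(6x⁸ − 23x⁷ + 24x⁶ − 46x⁵ − 4x⁴ + 11x³ − 33x² + 31x + 4) ÷ lead(D) = 6x⁸ ÷ −3x² = −2x⁶. Subtract (−2x⁶)·D = 6x⁸ − 2x⁷ + 8x⁶. Remainder: −21x⁷ + 16x⁶ − 46x⁵ − 4x⁴ + 11x³ − 33x² + 31x + 4.
Step 2: lead(−21x⁷ + 16x⁶ − 46x⁵ − 4x⁴ + 11x³ − 33x² + 31x + 4) ÷ lead(D) = −21x⁷ ÷ −3x² = 7x⁵. Subtract (7x⁵)·D = −21x⁷ + 7x⁶ − 28x⁵. Remainder: 9x⁶ − 18x⁵ − 4x⁴ + 11x³ − 33x² + 31x + 4.
Step 3: lead(9x⁶ − 18x⁵ − 4x⁴ + 11x³ − 33x² + 31x + 4) ÷ lead(D) = 9x⁶ ÷ −3x² = −3x⁴. Subtract (−3x⁴)·D = 9x⁶ − 3x⁵ + 12x⁴. Remainder: −15x⁵ − 16x⁴ + 11x³ − 33x² + 31x + 4.
Step 4: lead(−15x⁵ − 16x⁴ + 11x³ − 33x² + 31x + 4) ÷ lead(D) = −15x⁵ ÷ −3x² = 5x³. Subtract (5x³)·D = −15x⁵ + 5x⁴ − 20x³. Remainder: −21x⁴ + 31x³ − 33x² + 31x + 4.
Step 5: lead(−21x⁴ + 31x³ − 33x² + 31x + 4) ÷ lead(D) = −21x⁴ ÷ −3x² = 7x². Subtract (7x²)·D = −21x⁴ + 7x³ − 28x². Remainder: 24x³ − 5x² + 31x + 4.
Step 6: lead(24x³ − 5x² + 31x + 4) ÷ lead(D) = 24x³ ÷ −3x² = −8x. Subtract (−8x)·D = 24x³ − 8x² + 32x. Remainder: 3x² − x + 4.
Step 7: lead(3x² − x + 4) ÷ lead(D) = 3x² ÷ −3x² = −1. Subtract (−1)·D = 3x² − x + 4. Remainder: 0.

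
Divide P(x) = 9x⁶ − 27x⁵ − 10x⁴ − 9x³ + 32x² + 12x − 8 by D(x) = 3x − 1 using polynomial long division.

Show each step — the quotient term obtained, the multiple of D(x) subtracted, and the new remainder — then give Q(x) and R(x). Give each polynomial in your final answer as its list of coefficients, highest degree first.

Step 1: lead(9x⁶ − 27x⁵ − 10x⁴ − 9x³ + 32x² + 12x − 8) ÷ lead(D) = 9x⁶ ÷ 3x = 3x⁵. Subtract (3x⁵)·D = 9x⁶ − 3x⁵. Remainder: −24x⁵ − 10x⁴ − 9x³ + 32x² + 12x − 8.
Step 2: lead(−24x⁵ − 10x⁴ − 9x³ + 32x² + 12x − 8) ÷ lead(D) = −24x⁵ ÷ 3x = −8x⁴. Subtract (−8x⁴)·D = −24x⁵ + 8x⁴. Remainder: −18x⁴ − 9x³ + 32x² + 12x − 8.
Step 3: lead(−18x⁴ − 9x³ + 32x² + 12x − 8) ÷ lead(D) = −18x⁴ ÷ 3x = −6x³. Subtract (−6x³)·D = −18x⁴ + 6x³. Remainder: −15x³ + 32x² + 12x − 8.
Step 4: lead(−15x³ + 32x² + 12x − 8) ÷ lead(D) = −15x³ ÷ 3x = −5x². Subtract (−5x²)·D = −15x³ + 5x². Remainder: 27x² + 12x − 8.
Step 5: lead(27x² + 12x − 8) ÷ lead(D) = 27x² ÷ 3x = 9x. Subtract (9x)·D = 27x² − 9x. Remainder: 21x − 8.
Step 6: lead(21x − 8) ÷ lead(D) = 21x ÷ 3x = 7. Subtract (7)·D = 21x − 7. Remainder: −1.

Q = [3, -8, -6, -5, 9, 7]; R = [-1]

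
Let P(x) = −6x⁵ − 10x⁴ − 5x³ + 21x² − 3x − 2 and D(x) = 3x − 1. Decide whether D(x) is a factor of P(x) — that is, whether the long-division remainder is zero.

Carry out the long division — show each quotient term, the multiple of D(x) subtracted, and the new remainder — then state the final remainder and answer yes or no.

Step 1: lead(−6x⁵ − 10x⁴ − 5x³ + 21x² − 3x − 2) ÷ lead(D) = −6x⁵ ÷ 3x = −2x⁴. Subtract (−2x⁴)·D = −6x⁵ + 2x⁴. Remainder: −12x⁴ − 5x³ + 21x² − 3x − 2.
Step 2: lead(−12x⁴ − 5x³ + 21x² − 3x − 2) ÷ lead(D) = −12x⁴ ÷ 3x = −4x³. Subtract (−4x³)·D = −12x⁴ + 4x³. Remainder: −9x³ + 21x² − 3x − 2.
Step 3: lead(−9x³ + 21x² − 3x − 2) ÷ lead(D) = −9x³ ÷ 3x = −3x². Subtract (−3x²)·D = −9x³ + 3x². Remainder: 18x² − 3x − 2.
Step 4: lead(18x² − 3x − 2) ÷ lead(D) = 18x² ÷ 3x = 6x. Subtract (6x)·D = 18x² − 6x. Remainder: 3x − 2.
Step 5: lead(3x − 2) ÷ lead(D) = 3x ÷ 3x = 1. Subtract (1)·D = 3x − 1. Remainder: −1.

R(x) = −1, so D(x) is not a factor of P(x). no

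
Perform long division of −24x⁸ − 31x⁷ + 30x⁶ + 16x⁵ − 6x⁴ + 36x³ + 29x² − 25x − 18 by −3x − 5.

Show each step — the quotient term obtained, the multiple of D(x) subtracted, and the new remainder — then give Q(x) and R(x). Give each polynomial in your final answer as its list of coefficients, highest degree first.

Q = [8, -3, -5, 3, -3, -7, 2, 5]; R = [7]

Step 1: lead(−24x⁸ − 31x⁷ + 30x⁶ + 16x⁵ − 6x⁴ + 36x³ + 29x² − 25x − 18) ÷ lead(D) = −24x⁸ ÷ −3x = 8x⁷. Subtract (8x⁷)·D = −24x⁸ − 40x⁷. Remainder: 9x⁷ + 30x⁶ + 16x⁵ − 6x⁴ + 36x³ + 29x² − 25x − 18.
Step 2: lead(9x⁷ + 30x⁶ + 16x⁵ − 6x⁴ + 36x³ + 29x² − 25x − 18) ÷ lead(D) = 9x⁷ ÷ −3x = −3x⁶. Subtract (−3x⁶)·D = 9x⁷ + 15x⁶. Remainder: 15x⁶ + 16x⁵ − 6x⁴ + 36x³ + 29x² − 25x − 18.
Step 3: lead(15x⁶ + 16x⁵ − 6x⁴ + 36x³ + 29x² − 25x − 18) ÷ lead(D) = 15x⁶ ÷ −3x = −5x⁵. Subtract (−5x⁵)·D = 15x⁶ + 25x⁵. Remainder: −9x⁵ − 6x⁴ + 36x³ + 29x² − 25x − 18.
Step 4: lead(−9x⁵ − 6x⁴ + 36x³ + 29x² − 25x − 18) ÷ lead(D) = −9x⁵ ÷ −3x = 3x⁴. Subtract (3x⁴)·D = −9x⁵ − 15x⁴. Remainder: 9x⁴ + 36x³ + 29x² − 25x − 18.
Step 5: lead(9x⁴ + 36x³ + 29x² − 25x − 18) ÷ lead(D) = 9x⁴ ÷ −3x = −3x³. Subtract (−3x³)·D = 9x⁴ + 15x³. Remainder: 21x³ + 29x² − 25x − 18.
Step 6: lead(21x³ + 29x² − 25x − 18) ÷ lead(D) = 21x³ ÷ −3x = −7x². Subtract (−7x²)·D = 21x³ + 35x². Remainder: −6x² − 25x − 18.
Step 7: lead(−6x² − 25x − 18) ÷ lead(D) = −6x² ÷ −3x = 2x. Subtract (2x)·D = −6x² − 10x. Remainder: −15x − 18.
Step 8: lead(−15x − 18) ÷ lead(D) = −15x ÷ −3x = 5. Subtract (5)·D = −15x − 25. Remainder: 7.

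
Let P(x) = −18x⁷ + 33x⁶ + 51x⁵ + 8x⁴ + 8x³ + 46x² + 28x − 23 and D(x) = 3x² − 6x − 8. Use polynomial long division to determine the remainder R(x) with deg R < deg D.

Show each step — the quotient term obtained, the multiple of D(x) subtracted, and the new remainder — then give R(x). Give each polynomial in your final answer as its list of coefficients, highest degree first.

R = [8, -7]

Step 1: lead(−18x⁷ + 33x⁶ + 51x⁵ + 8x⁴ + 8x³ + 46x² + 28x − 23) ÷ lead(D) = −18x⁷ ÷ 3x² = −6x⁵. Subtract (−6x⁵)·D = −18x⁷ + 36x⁶ + 48x⁵. Remainder: −3x⁶ + 3x⁵ + 8x⁴ + 8x³ + 46x² + 28x − 23.
Step 2: lead(−3x⁶ + 3x⁵ + 8x⁴ + 8x³ + 46x² + 28x − 23) ÷ lead(D) = −3x⁶ ÷ 3x² = −x⁴. Subtract (−x⁴)·D = −3x⁶ + 6x⁵ + 8x⁴. Remainder: −3x⁵ + 8x³ + 46x² + 28x − 23.
Step 3: lead(−3x⁵ + 8x³ + 46x² + 28x − 23) ÷ lead(D) = −3x⁵ ÷ 3x² = −x³. Subtract (−x³)·D = −3x⁵ + 6x⁴ + 8x³. Remainder: −6x⁴ + 46x² + 28x − 23.
Step 4: lead(−6x⁴ + 46x² + 28x − 23) ÷ lead(D) = −6x⁴ ÷ 3x² = −2x². Subtract (−2x²)·D = −6x⁴ + 12x³ + 16x². Remainder: −12x³ + 30x² + 28x − 23.
Step 5: lead(−12x³ + 30x² + 28x − 23) ÷ lead(D) = −12x³ ÷ 3x² = −4x. Subtract (−4x)·D = −12x³ + 24x² + 32x. Remainder: 6x² − 4x − 23.
Step 6: lead(6x² − 4x − 23) ÷ lead(D) = 6x² ÷ 3x² = 2. Subtract (2)·D = 6x² − 12x − 16. Remainder: 8x − 7.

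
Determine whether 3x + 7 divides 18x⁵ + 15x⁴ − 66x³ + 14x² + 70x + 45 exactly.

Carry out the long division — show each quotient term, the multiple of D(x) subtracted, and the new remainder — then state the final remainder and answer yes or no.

R(x) = −4, so D(x) is not a factor of P(x). no

Step 1: lead(18x⁵ + 15x⁴ − 66x³ + 14x² + 70x + 45) ÷ lead(D) = 18x⁵ ÷ 3x = 6x⁴. Subtract (6x⁴)·D = 18x⁵ + 42x⁴. Remainder: −27x⁴ − 66x³ + 14x² + 70x + 45.
Step 2: lead(−27x⁴ − 66x³ + 14x² + 70x + 45) ÷ lead(D) = −27x⁴ ÷ 3x = −9x³. Subtract (−9x³)·D = −27x⁴ − 63x³. Remainder: −3x³ + 14x² + 70x + 45.
Step 3: lead(−3x³ + 14x² + 70x + 45) ÷ lead(D) = −3x³ ÷ 3x = −x². Subtract (−x²)·D = −3x³ − 7x². Remainder: 21x² + 70x + 45.
Step 4: lead(21x² + 70x + 45) ÷ lead(D) = 21x² ÷ 3x = 7x. Subtract (7x)·D = 21x² + 49x. Remainder: 21x + 45.
Step 5: lead(21x + 45) ÷ lead(D) = 21x ÷ 3x = 7. Subtract (7)·D = 21x + 49. Remainder: −4.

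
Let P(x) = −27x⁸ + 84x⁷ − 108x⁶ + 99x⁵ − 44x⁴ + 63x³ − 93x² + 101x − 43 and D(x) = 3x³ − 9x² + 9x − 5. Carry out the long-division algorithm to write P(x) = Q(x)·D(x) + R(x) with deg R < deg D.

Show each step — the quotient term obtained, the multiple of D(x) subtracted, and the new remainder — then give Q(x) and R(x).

Step 1: lead(−27x⁸ + 84x⁷ − 108x⁶ + 99x⁵ − 44x⁴ + 63x³ − 93x² + 101x − 43) ÷ lead(D) = −27x⁸ ÷ 3x³ = −9x⁵. Subtract (−9x⁵)·D = −27x⁸ + 81x⁷ − 81x⁶ + 45x⁵. Remainder: 3x⁷ − 27x⁶ + 54x⁵ − 44x⁴ + 63x³ − 93x² + 101x − 43.
Step 2: lead(3x⁷ − 27x⁶ + 54x⁵ − 44x⁴ + 63x³ − 93x² + 101x − 43) ÷ lead(D) = 3x⁷ ÷ 3x³ = x⁴. Subtract (x⁴)·D = 3x⁷ − 9x⁶ + 9x⁵ − 5x⁴. Remainder: −18x⁶ + 45x⁵ − 39x⁴ + 63x³ − 93x² + 101x − 43.
Step 3: lead(−18x⁶ + 45x⁵ − 39x⁴ + 63x³ − 93x² + 101x − 43) ÷ lead(D) = −18x⁶ ÷ 3x³ = −6x³. Subtract (−6x³)·D = −18x⁶ + 54x⁵ − 54x⁴ + 30x³. Remainder: −9x⁵ + 15x⁴ + 33x³ − 93x² + 101x − 43.
Step 4: lead(−9x⁵ + 15x⁴ + 33x³ − 93x² + 101x − 43) ÷ lead(D) = −9x⁵ ÷ 3x³ = −3x². Subtract (−3x²)·D = −9x⁵ + 27x⁴ − 27x³ + 15x². Remainder: −12x⁴ + 60x³ − 108x² + 101x − 43.
Step 5: lead(−12x⁴ + 60x³ − 108x² + 101x − 43) ÷ lead(D) = −12x⁴ ÷ 3x³ = −4x. Subtract (−4x)·D = −12x⁴ + 36x³ − 36x² + 20x. Remainder: 24x³ − 72x² + 81x − 43.
Step 6: lead(24x³ − 72x² + 81x − 43) ÷ lead(D) = 24x³ ÷ 3x³ = 8. Subtract (8)·D = 24x³ − 72x² + 72x − 40. Remainder: 9x − 3.

Q(x) = −9x⁵ + x⁴ − 6x³ − 3x² − 4x + 8; R(x) = 9x − 3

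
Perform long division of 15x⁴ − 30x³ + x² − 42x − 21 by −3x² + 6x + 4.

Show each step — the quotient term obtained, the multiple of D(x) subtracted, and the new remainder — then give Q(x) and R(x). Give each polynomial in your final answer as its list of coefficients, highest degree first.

Q = [-5, 0, -7]; R = [7]

Step 1: lead(15x⁴ − 30x³ + x² − 42x − 21) ÷ lead(D) = 15x⁴ ÷ −3x² = −5x². Subtract (−5x²)·D = 15x⁴ − 30x³ − 20x². Remainder: 21x² − 42x − 21.
Step 2: lead(21x² − 42x − 21) ÷ lead(D) = 21x² ÷ −3x² = −7. Subtract (−7)·D = 21x² − 42x − 28. Remainder: 7.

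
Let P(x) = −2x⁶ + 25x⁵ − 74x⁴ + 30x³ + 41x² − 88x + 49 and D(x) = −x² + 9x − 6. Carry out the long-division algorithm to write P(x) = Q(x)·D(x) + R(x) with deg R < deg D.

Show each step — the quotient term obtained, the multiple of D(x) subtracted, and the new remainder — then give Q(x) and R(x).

Q(x) = 2x⁴ − 7x³ − x² + 3x − 8; R(x) = 2x + 1

Step 1: lead(−2x⁶ + 25x⁵ − 74x⁴ + 30x³ + 41x² − 88x + 49) ÷ lead(D) = −2x⁶ ÷ −x² = 2x⁴. Subtract (2x⁴)·D = −2x⁶ + 18x⁵ − 12x⁴. Remainder: 7x⁵ − 62x⁴ + 30x³ + 41x² − 88x + 49.
Step 2: lead(7x⁵ − 62x⁴ + 30x³ + 41x² − 88x + 49) ÷ lead(D) = 7x⁵ ÷ −x² = −7x³. Subtract (−7x³)·D = 7x⁵ − 63x⁴ + 42x³. Remainder: x⁴ − 12x³ + 41x² − 88x + 49.
Step 3: lead(x⁴ − 12x³ + 41x² − 88x + 49) ÷ lead(D) = x⁴ ÷ −x² = −x². Subtract (−x²)·D = x⁴ − 9x³ + 6x². Remainder: −3x³ + 35x² − 88x + 49.
Step 4: lead(−3x³ + 35x² − 88x + 49) ÷ lead(D) = −3x³ ÷ −x² = 3x. Subtract (3x)·D = −3x³ + 27x² − 18x. Remainder: 8x² − 70x + 49.
Step 5: lead(8x² − 70x + 49) ÷ lead(D) = 8x² ÷ −x² = −8. Subtract (−8)·D = 8x² − 72x + 48. Remainder: 2x + 1.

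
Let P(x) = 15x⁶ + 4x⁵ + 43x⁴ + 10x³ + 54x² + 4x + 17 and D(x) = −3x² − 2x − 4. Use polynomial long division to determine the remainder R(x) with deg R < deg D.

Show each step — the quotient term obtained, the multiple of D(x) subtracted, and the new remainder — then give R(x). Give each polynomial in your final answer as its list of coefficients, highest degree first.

Step 1: lead(15x⁶ + 4x⁵ + 43x⁴ + 10x³ + 54x² + 4x + 17) ÷ lead(D) = 15x⁶ ÷ −3x² = −5x⁴. Subtract (−5x⁴)·D = 15x⁶ + 10x⁵ + 20x⁴. Remainder: −6x⁵ + 23x⁴ + 10x³ + 54x² + 4x + 17.
Step 2: lead(−6x⁵ + 23x⁴ + 10x³ + 54x² + 4x + 17) ÷ lead(D) = −6x⁵ ÷ −3x² = 2x³. Subtract (2x³)·D = −6x⁵ − 4x⁴ − 8x³. Remainder: 27x⁴ + 18x³ + 54x² + 4x + 17.
Step 3: lead(27x⁴ + 18x³ + 54x² + 4x + 17) ÷ lead(D) = 27x⁴ ÷ −3x² = −9x². Subtract (−9x²)·D = 27x⁴ + 18x³ + 36x². Remainder: 18x² + 4x + 17.
Step 4: lead(18x² + 4x + 17) ÷ lead(D) = 18x² ÷ −3x² = −6. Subtract (−6)·D = 18x² + 12x + 24. Remainder: −8x − 7.

R = [-8, -7]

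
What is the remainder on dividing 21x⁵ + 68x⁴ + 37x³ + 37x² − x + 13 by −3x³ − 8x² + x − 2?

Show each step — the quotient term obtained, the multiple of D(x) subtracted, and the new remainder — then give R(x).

Step 1: lead(21x⁵ + 68x⁴ + 37x³ + 37x² − x + 13) ÷ lead(D) = 21x⁵ ÷ −3x³ = −7x². Subtract (−7x²)·D = 21x⁵ + 56x⁴ − 7x³ + 14x². Remainder: 12x⁴ + 44x³ + 23x² − x + 13.
Step 2: lead(12x⁴ + 44x³ + 23x² − x + 13) ÷ lead(D) = 12x⁴ ÷ −3x³ = −4x. Subtract (−4x)·D = 12x⁴ + 32x³ − 4x² + 8x. Remainder: 12x³ + 27x² − 9x + 13.
Step 3: lead(12x³ + 27x² − 9x + 13) ÷ lead(D) = 12x³ ÷ −3x³ = −4. Subtract (−4)·D = 12x³ + 32x² − 4x + 8. Remainder: −5x² − 5x + 5.

R(x) = −5x² − 5x + 5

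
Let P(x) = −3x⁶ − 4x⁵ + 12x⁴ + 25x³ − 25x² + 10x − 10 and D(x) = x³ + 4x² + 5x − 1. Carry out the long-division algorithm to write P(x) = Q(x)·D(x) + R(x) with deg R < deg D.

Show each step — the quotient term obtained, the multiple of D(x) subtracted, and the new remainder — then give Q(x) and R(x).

Step 1: lead(−3x⁶ − 4x⁵ + 12x⁴ + 25x³ − 25x² + 10x − 10) ÷ lead(D) = −3x⁶ ÷ x³ = −3x³. Subtract (−3x³)·D = −3x⁶ − 12x⁵ − 15x⁴ + 3x³. Remainder: 8x⁵ + 27x⁴ + 22x³ − 25x² + 10x − 10.
Step 2: lead(8x⁵ + 27x⁴ + 22x³ − 25x² + 10x − 10) ÷ lead(D) = 8x⁵ ÷ x³ = 8x². Subtract (8x²)·D = 8x⁵ + 32x⁴ + 40x³ − 8x². Remainder: −5x⁴ − 18x³ − 17x² + 10x − 10.
Step 3: lead(−5x⁴ − 18x³ − 17x² + 10x − 10) ÷ lead(D) = −5x⁴ ÷ x³ = −5x. Subtract (−5x)·D = −5x⁴ − 20x³ − 25x² + 5x. Remainder: 2x³ + 8x² + 5x − 10.
Step 4: lead(2x³ + 8x² + 5x − 10) ÷ lead(D) = 2x³ ÷ x³ = 2. Subtract (2)·D = 2x³ + 8x² + 10x − 2. Remainder: −5x − 8.

Q(x) = −3x³ + 8x² − 5x + 2; R(x) = −5x − 8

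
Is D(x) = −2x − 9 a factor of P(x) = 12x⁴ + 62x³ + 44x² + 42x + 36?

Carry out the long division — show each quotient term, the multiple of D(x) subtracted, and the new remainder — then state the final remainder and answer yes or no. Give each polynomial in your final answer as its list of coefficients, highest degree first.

Step 1: lead(12x⁴ + 62x³ + 44x² + 42x + 36) ÷ lead(D) = 12x⁴ ÷ −2x = −6x³. Subtract (−6x³)·D = 12x⁴ + 54x³. Remainder: 8x³ + 44x² + 42x + 36.
Step 2: lead(8x³ + 44x² + 42x + 36) ÷ lead(D) = 8x³ ÷ −2x = −4x². Subtract (−4x²)·D = 8x³ + 36x². Remainder: 8x² + 42x + 36.
Step 3: lead(8x² + 42x + 36) ÷ lead(D) = 8x² ÷ −2x = −4x. Subtract (−4x)·D = 8x² + 36x. Remainder: 6x + 36.
Step 4: lead(6x + 36) ÷ lead(D) = 6x ÷ −2x = −3. Subtract (−3)·D = 6x + 27. Remainder: 9.

R = [9], so D(x) is not a factor of P(x). no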